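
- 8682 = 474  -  9156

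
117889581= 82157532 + 35732049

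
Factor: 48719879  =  13^1*31^1 * 53^1*2281^1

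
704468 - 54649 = 649819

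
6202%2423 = 1356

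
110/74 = 1+ 18/37= 1.49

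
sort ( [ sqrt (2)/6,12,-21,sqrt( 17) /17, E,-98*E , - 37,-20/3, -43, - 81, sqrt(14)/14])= [ - 98*E, - 81, - 43  , -37 ,-21, - 20/3, sqrt( 2 )/6, sqrt( 17)/17,sqrt( 14) /14, E , 12]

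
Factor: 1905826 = 2^1*13^1*23^1*3187^1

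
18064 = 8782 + 9282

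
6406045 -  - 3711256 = 10117301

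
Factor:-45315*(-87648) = 3971769120 = 2^5*3^3*5^1*11^1*19^1*53^1*83^1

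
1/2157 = 1/2157 = 0.00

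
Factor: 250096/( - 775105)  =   - 2^4* 5^( - 1)*7^2 * 11^1*19^(-1) * 29^1 * 41^(-1) * 199^( - 1 )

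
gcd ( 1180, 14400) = 20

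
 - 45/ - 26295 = 3/1753  =  0.00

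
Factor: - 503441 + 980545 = 477104 = 2^4*29819^1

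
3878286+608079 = 4486365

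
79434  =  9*8826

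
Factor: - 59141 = -59141^1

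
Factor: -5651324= - 2^2*7^1*201833^1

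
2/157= 2/157 = 0.01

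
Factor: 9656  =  2^3*17^1 *71^1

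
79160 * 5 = 395800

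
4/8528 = 1/2132 = 0.00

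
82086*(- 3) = -246258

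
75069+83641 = 158710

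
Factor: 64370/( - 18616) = -2^( - 2 )*5^1 *13^(-1)*41^1*157^1*179^ ( - 1 ) = - 32185/9308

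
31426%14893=1640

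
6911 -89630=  - 82719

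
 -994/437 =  - 3 + 317/437 = - 2.27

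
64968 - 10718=54250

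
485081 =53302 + 431779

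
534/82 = 267/41 = 6.51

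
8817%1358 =669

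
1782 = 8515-6733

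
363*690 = 250470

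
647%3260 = 647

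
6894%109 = 27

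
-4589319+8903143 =4313824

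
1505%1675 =1505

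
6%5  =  1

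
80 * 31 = 2480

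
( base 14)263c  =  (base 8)15076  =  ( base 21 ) F4J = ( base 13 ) 309A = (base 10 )6718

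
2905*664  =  1928920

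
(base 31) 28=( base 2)1000110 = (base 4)1012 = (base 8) 106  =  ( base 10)70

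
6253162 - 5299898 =953264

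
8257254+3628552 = 11885806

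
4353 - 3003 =1350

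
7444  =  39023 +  - 31579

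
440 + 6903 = 7343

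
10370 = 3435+6935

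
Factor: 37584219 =3^1*12528073^1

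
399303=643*621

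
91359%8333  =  8029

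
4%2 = 0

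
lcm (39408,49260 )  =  197040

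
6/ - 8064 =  - 1/1344 = - 0.00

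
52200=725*72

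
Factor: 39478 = 2^1 * 19739^1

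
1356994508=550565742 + 806428766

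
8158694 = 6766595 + 1392099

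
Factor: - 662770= - 2^1*5^1*191^1*347^1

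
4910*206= 1011460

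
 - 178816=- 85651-93165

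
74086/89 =832 + 38/89 = 832.43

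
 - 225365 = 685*( - 329) 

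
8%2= 0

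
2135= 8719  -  6584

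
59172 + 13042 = 72214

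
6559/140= 937/20 = 46.85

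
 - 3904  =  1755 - 5659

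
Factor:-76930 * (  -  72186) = 2^2 * 3^1*5^1  *  7^2*53^1 * 157^1 * 227^1 = 5553268980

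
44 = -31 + 75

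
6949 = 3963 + 2986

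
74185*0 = 0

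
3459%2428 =1031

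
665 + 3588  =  4253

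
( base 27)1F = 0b101010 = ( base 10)42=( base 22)1K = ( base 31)1B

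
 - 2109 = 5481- 7590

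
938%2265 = 938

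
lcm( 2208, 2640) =121440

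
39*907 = 35373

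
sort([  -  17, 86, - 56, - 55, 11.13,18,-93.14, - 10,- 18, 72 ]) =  [ - 93.14,- 56,-55,-18, - 17, - 10, 11.13, 18 , 72,86]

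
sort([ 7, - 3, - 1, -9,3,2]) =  [- 9, - 3,  -  1, 2,3,7]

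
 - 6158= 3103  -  9261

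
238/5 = 238/5 = 47.60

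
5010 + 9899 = 14909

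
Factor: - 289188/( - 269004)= 3^1*277^1*773^ ( - 1 ) = 831/773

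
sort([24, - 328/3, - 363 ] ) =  [ -363,-328/3 , 24]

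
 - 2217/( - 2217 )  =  1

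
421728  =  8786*48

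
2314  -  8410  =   - 6096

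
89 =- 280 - -369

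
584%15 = 14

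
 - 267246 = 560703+-827949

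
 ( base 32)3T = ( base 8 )175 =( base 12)a5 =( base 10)125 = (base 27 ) 4H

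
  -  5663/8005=-5663/8005= - 0.71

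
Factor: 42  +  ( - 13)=29 = 29^1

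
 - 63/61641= - 7/6849 = - 0.00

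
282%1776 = 282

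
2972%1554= 1418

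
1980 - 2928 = -948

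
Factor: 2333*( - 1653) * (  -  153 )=3^3*17^1*19^1*29^1*2333^1 = 590036697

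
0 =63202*0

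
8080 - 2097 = 5983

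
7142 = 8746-1604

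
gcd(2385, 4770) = 2385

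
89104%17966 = 17240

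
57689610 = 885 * 65186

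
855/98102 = 855/98102  =  0.01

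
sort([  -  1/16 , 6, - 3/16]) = [  -  3/16,  -  1/16,6 ] 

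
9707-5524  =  4183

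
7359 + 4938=12297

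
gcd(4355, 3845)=5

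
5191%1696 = 103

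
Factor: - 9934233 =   -  3^1*3311411^1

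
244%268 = 244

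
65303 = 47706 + 17597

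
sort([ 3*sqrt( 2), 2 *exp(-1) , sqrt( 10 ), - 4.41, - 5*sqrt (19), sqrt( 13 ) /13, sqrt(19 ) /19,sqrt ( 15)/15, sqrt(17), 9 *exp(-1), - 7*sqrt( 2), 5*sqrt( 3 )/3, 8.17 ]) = [ - 5*sqrt( 19) , - 7*sqrt( 2),-4.41,sqrt(19) /19, sqrt( 15)/15, sqrt(13) /13,  2*exp( - 1), 5*sqrt( 3 ) /3 , sqrt( 10), 9*exp(- 1 ), sqrt(17), 3*sqrt( 2 ),8.17 ] 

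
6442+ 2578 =9020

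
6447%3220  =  7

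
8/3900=2/975 = 0.00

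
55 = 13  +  42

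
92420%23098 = 28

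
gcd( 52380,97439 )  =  1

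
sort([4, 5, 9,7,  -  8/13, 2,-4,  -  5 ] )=[-5,  -  4,-8/13, 2,4,5,7 , 9] 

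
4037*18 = 72666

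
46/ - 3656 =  - 1+1805/1828 = - 0.01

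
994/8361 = 994/8361=0.12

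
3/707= 3/707=0.00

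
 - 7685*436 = -3350660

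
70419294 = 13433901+56985393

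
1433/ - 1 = -1433/1 =- 1433.00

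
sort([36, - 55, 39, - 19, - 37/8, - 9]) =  [ - 55 , - 19,-9, - 37/8, 36 , 39 ] 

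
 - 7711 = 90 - 7801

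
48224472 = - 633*( - 76184 )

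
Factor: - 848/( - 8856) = 106/1107 = 2^1 *3^( - 3) * 41^( - 1 )*53^1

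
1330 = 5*266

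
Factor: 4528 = 2^4*283^1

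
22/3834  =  11/1917 = 0.01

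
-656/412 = -2 + 42/103 =-1.59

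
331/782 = 331/782 = 0.42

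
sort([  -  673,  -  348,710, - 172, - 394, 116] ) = [ - 673,-394 ,-348, - 172,116,710 ] 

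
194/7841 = 194/7841 = 0.02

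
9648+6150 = 15798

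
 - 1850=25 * ( -74)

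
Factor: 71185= 5^1 * 23^1 *619^1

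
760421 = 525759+234662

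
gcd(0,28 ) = 28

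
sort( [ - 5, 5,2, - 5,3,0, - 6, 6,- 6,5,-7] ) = [ - 7,- 6, - 6, - 5, - 5 , 0, 2, 3, 5,5,6 ] 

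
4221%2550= 1671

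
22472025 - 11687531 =10784494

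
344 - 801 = - 457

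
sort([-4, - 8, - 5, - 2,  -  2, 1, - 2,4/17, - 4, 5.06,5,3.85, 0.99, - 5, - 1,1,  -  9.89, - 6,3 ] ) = [ - 9.89,- 8,  -  6, - 5, - 5,- 4, - 4, - 2,-2, - 2 , - 1,4/17, 0.99, 1, 1, 3 , 3.85, 5, 5.06]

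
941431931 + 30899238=972331169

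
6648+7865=14513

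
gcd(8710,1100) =10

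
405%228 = 177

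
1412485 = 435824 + 976661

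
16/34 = 8/17= 0.47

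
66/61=66/61= 1.08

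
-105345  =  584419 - 689764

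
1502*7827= 11756154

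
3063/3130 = 3063/3130 = 0.98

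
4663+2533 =7196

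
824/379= 2  +  66/379 = 2.17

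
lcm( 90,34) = 1530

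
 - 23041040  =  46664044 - 69705084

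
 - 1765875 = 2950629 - 4716504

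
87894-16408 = 71486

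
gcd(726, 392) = 2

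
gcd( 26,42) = 2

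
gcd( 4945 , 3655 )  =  215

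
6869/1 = 6869= 6869.00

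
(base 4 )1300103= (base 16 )1c13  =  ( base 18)1435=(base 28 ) 94j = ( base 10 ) 7187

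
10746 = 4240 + 6506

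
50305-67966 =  - 17661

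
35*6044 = 211540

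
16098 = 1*16098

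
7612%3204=1204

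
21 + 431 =452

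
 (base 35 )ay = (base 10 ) 384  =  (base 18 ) 136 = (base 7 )1056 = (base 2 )110000000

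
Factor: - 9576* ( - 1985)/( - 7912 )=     -  2376045/989= - 3^2*5^1*7^1*19^1* 23^( - 1)*43^( - 1 )*397^1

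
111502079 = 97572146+13929933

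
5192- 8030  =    -  2838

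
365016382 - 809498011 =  - 444481629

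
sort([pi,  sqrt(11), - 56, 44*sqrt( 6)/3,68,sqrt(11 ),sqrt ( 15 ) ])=[ - 56, pi, sqrt( 11),  sqrt (11)  ,  sqrt( 15 ), 44*sqrt( 6)/3,  68]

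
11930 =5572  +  6358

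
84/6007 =84/6007= 0.01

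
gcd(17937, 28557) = 9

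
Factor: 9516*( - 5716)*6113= - 2^4*3^1*13^1*61^1*1429^1 * 6113^1= - 332507196528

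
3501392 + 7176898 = 10678290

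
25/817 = 25/817 = 0.03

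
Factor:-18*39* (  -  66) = 2^2*3^4*11^1 * 13^1 = 46332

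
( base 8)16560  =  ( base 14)2A64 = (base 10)7536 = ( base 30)8b6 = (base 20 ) IGG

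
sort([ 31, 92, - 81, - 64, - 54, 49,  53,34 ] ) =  [ - 81, - 64, - 54,31,34, 49,53,92 ]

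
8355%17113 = 8355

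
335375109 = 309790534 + 25584575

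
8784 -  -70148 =78932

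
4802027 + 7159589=11961616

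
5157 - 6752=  - 1595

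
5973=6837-864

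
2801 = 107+2694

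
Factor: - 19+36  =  17 = 17^1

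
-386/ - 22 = 17 +6/11 = 17.55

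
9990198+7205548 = 17195746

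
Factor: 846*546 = 2^2 * 3^3*7^1*13^1*47^1 = 461916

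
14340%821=383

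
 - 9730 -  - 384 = -9346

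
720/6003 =80/667= 0.12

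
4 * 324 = 1296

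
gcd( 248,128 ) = 8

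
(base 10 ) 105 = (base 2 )1101001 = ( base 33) 36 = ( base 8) 151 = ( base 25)45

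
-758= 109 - 867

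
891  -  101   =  790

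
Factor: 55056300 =2^2 * 3^1*5^2*13^1*19^1*743^1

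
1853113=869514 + 983599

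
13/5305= 13/5305 = 0.00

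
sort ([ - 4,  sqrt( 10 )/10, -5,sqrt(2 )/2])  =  [ - 5, - 4,sqrt(10 )/10,sqrt( 2)/2]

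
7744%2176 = 1216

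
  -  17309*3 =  - 51927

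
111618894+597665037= 709283931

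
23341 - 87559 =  - 64218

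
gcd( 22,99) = 11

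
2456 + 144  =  2600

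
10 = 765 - 755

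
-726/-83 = 8 + 62/83 = 8.75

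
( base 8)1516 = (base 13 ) 501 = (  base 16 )34E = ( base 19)26A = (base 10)846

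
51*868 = 44268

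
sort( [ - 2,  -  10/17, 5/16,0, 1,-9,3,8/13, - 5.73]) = [ - 9, - 5.73,- 2, - 10/17,0,5/16,  8/13, 1,3 ] 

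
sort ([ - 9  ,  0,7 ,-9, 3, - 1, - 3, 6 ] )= [- 9, - 9, - 3, - 1,0, 3,6 , 7]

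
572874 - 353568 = 219306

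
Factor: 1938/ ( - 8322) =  - 17/73 = - 17^1  *  73^( - 1)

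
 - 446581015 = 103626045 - 550207060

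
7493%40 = 13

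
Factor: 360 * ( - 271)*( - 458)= 2^4*3^2*5^1*229^1*271^1 = 44682480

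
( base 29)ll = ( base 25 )105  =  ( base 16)276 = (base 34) ii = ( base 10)630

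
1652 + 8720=10372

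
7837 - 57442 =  - 49605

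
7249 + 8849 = 16098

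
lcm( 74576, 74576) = 74576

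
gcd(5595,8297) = 1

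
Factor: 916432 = 2^4*11^1*41^1*127^1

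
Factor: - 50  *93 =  - 2^1*3^1*5^2*31^1 = - 4650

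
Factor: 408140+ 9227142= 9635282 = 2^1 * 47^1*102503^1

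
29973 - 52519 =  - 22546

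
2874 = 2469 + 405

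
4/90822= 2/45411 = 0.00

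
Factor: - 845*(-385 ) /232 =2^(-3)*5^2*7^1*11^1*13^2*29^ ( - 1 ) = 325325/232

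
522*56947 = 29726334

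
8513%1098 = 827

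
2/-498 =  - 1 + 248/249 = - 0.00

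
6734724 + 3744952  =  10479676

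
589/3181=589/3181=0.19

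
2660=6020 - 3360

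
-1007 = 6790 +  - 7797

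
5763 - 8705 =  - 2942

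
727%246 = 235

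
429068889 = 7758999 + 421309890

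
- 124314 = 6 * (-20719)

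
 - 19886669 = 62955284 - 82841953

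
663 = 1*663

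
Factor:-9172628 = -2^2*2293157^1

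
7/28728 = 1/4104 = 0.00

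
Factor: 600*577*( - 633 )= - 219144600 = -  2^3*3^2*5^2*211^1*577^1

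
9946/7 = 1420+6/7 = 1420.86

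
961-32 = 929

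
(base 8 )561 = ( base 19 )108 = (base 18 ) 129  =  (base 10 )369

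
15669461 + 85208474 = 100877935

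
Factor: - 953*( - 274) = 261122 = 2^1*137^1*953^1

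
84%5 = 4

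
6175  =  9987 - 3812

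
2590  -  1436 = 1154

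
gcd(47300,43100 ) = 100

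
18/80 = 9/40 = 0.23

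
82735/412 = 200 +335/412 = 200.81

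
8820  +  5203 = 14023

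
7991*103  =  823073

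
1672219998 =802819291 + 869400707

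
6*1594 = 9564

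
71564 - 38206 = 33358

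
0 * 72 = 0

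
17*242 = 4114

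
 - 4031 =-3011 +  - 1020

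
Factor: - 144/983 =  - 2^4*3^2* 983^(-1) 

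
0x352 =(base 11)703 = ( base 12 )5aa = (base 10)850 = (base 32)qi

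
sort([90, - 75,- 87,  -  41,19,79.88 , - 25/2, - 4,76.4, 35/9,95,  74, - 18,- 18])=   [-87,  -  75, - 41 , - 18, - 18 , - 25/2, - 4,35/9,19, 74  ,  76.4,  79.88, 90,95] 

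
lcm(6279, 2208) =200928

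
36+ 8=44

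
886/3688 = 443/1844 = 0.24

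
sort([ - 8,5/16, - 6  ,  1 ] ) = [ - 8,- 6,5/16, 1]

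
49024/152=322 + 10/19 = 322.53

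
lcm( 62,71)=4402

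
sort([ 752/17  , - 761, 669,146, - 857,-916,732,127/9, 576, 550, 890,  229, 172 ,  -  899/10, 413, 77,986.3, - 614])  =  [ - 916, - 857, - 761, - 614, -899/10,127/9, 752/17,77, 146, 172, 229, 413, 550,576, 669, 732, 890 , 986.3 ]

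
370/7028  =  185/3514  =  0.05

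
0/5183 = 0 = 0.00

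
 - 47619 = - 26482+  - 21137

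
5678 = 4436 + 1242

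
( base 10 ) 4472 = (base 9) 6118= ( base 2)1000101111000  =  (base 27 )63H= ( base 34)3ti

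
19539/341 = 57+102/341  =  57.30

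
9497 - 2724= 6773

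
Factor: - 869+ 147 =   -  2^1*19^2 = - 722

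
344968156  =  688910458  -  343942302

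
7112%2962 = 1188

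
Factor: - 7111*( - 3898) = 27718678 = 2^1* 13^1 * 547^1*1949^1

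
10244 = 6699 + 3545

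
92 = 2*46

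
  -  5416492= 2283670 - 7700162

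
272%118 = 36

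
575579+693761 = 1269340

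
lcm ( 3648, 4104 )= 32832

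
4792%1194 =16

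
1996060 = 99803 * 20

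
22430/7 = 22430/7= 3204.29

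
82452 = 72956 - -9496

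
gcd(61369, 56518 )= 77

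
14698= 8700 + 5998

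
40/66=20/33 = 0.61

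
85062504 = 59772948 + 25289556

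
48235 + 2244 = 50479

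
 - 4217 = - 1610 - 2607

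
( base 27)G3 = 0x1B3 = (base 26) GJ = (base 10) 435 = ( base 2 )110110011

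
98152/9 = 10905+7/9=10905.78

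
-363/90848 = - 1  +  90485/90848 = -0.00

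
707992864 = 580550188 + 127442676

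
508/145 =508/145  =  3.50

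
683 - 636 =47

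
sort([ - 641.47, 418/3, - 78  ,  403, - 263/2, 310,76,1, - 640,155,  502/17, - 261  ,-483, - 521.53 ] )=[-641.47, -640,-521.53 , - 483, - 261, - 263/2,- 78,1 , 502/17, 76, 418/3,155, 310,403 ]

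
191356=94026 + 97330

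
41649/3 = 13883 = 13883.00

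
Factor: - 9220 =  - 2^2*5^1*461^1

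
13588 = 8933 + 4655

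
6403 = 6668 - 265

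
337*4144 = 1396528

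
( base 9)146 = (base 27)4F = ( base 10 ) 123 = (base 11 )102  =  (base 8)173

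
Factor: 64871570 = 2^1*5^1*6487157^1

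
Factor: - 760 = - 2^3* 5^1*19^1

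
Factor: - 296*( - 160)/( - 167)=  - 47360/167 = - 2^8*5^1 * 37^1*167^ (- 1)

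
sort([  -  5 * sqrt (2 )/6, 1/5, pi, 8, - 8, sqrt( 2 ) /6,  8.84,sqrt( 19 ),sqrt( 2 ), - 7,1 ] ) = [ - 8, - 7, - 5 *sqrt( 2 )/6, 1/5,sqrt( 2 ) /6, 1, sqrt( 2 ), pi, sqrt ( 19), 8, 8.84] 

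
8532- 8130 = 402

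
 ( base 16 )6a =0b1101010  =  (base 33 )37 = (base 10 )106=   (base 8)152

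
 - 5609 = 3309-8918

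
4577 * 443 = 2027611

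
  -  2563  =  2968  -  5531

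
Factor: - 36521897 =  - 36521897^1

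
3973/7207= 3973/7207 = 0.55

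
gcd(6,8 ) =2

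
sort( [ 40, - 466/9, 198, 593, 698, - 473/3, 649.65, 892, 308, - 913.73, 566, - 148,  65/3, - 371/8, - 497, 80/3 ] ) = [ - 913.73, - 497, - 473/3 ,-148, - 466/9, - 371/8, 65/3, 80/3, 40 , 198, 308, 566, 593,649.65, 698, 892] 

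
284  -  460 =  - 176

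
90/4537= 90/4537 = 0.02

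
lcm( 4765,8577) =42885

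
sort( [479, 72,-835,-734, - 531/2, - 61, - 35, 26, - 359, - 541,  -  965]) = [-965 ,-835,  -  734,  -  541 , - 359, - 531/2, - 61, - 35,26, 72, 479 ] 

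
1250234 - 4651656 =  -3401422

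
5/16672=5/16672 = 0.00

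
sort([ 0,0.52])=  [ 0,0.52 ]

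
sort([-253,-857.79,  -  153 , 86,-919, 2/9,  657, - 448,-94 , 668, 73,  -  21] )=[ - 919 , - 857.79, - 448, - 253 ,-153,  -  94,-21 , 2/9  ,  73,  86, 657, 668]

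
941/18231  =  941/18231 =0.05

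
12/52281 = 4/17427 = 0.00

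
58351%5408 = 4271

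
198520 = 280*709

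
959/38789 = 959/38789 = 0.02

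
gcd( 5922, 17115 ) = 21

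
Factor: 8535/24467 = 3^1* 5^1*43^( - 1 ) = 15/43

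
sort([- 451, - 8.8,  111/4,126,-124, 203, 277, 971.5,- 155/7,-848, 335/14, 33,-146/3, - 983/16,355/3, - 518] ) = [ - 848,  -  518, - 451,  -  124,  -  983/16,-146/3, - 155/7, - 8.8, 335/14, 111/4, 33, 355/3, 126, 203,277, 971.5 ] 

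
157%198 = 157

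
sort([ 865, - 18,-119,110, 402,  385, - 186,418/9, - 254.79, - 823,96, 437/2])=[ - 823 , - 254.79 ,- 186, - 119, - 18,418/9,96,110,  437/2, 385, 402,  865]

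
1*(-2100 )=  - 2100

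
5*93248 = 466240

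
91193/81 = 1125 + 68/81 =1125.84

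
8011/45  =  178 + 1/45  =  178.02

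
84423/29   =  84423/29 = 2911.14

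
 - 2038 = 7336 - 9374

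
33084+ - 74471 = -41387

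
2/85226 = 1/42613= 0.00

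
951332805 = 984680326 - 33347521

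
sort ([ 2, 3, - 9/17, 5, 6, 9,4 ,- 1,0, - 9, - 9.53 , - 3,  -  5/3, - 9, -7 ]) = [ - 9.53,-9, - 9, - 7,-3, - 5/3,-1,-9/17, 0,2, 3, 4, 5,  6, 9 ]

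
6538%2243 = 2052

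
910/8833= 910/8833  =  0.10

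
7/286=7/286  =  0.02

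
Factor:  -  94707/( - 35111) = 3^2 * 17^1*619^1*35111^( - 1)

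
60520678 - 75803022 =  - 15282344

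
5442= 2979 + 2463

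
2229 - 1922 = 307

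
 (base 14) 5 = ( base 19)5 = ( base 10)5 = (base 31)5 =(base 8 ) 5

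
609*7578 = 4615002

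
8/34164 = 2/8541 = 0.00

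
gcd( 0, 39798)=39798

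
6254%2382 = 1490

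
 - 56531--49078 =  - 7453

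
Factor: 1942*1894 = 3678148  =  2^2*947^1 *971^1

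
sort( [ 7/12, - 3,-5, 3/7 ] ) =[ - 5,- 3,  3/7,7/12]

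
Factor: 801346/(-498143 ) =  - 2^1*7^2*13^1*17^1*37^1*498143^( - 1)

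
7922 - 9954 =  - 2032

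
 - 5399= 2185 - 7584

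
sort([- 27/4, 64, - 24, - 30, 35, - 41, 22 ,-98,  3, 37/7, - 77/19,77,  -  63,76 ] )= [ -98, - 63, - 41, - 30, - 24, - 27/4,  -  77/19,3,  37/7, 22,35,64,  76, 77]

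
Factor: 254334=2^1*3^1*19^1*23^1*97^1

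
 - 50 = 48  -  98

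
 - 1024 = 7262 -8286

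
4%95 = 4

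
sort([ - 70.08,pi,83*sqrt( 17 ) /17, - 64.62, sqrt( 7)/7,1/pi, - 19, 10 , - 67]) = [ - 70.08, - 67, - 64.62, - 19 , 1/pi,  sqrt (7 ) /7, pi,10, 83*sqrt( 17 )/17]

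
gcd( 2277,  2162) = 23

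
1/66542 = 1/66542 = 0.00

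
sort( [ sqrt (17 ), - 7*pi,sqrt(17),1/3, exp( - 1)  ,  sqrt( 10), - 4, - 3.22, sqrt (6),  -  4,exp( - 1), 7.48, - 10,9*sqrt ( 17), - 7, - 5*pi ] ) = [-7*pi,-5 * pi, - 10, - 7,-4, -4, - 3.22,1/3, exp( - 1), exp(-1), sqrt( 6), sqrt( 10), sqrt( 17),sqrt( 17), 7.48,9*sqrt( 17)]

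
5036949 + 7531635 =12568584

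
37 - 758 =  - 721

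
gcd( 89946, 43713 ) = 9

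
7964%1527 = 329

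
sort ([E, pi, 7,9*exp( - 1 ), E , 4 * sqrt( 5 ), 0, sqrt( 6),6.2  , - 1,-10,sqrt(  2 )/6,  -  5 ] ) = [-10, - 5,-1 , 0 , sqrt ( 2)/6, sqrt(6 ), E,E, pi, 9*exp( -1),6.2,  7,  4*sqrt(5) ]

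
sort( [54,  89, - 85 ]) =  [ - 85, 54, 89 ]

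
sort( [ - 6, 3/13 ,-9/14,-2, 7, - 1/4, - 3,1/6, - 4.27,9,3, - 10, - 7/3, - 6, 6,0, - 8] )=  [ - 10, -8, - 6, - 6 , - 4.27,  -  3, - 7/3, - 2 , - 9/14, - 1/4, 0, 1/6,3/13, 3, 6,7,9]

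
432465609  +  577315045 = 1009780654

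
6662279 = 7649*871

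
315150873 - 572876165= - 257725292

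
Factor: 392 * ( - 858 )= - 2^4 * 3^1*7^2 * 11^1*13^1= - 336336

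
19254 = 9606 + 9648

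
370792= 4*92698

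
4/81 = 4/81 = 0.05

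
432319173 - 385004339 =47314834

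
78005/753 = 103 + 446/753  =  103.59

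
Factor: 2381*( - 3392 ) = - 8076352 =- 2^6*53^1*2381^1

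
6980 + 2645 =9625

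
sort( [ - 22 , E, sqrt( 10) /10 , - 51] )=[ -51, - 22,sqrt( 10)/10,E ] 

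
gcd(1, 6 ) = 1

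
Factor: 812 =2^2*7^1*29^1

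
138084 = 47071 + 91013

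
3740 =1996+1744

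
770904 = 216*3569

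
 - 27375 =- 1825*15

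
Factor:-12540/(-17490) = 38/53 = 2^1*19^1*53^( - 1 ) 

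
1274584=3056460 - 1781876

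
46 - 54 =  - 8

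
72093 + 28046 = 100139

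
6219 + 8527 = 14746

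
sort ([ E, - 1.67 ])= [ - 1.67,E ] 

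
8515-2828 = 5687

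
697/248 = 2 + 201/248 = 2.81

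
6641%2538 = 1565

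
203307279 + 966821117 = 1170128396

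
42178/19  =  2219 + 17/19 = 2219.89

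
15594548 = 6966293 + 8628255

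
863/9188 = 863/9188 = 0.09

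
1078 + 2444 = 3522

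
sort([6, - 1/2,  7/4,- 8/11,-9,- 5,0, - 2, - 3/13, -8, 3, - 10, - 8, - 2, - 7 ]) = [-10,  -  9,-8, - 8,-7, - 5 , - 2, - 2, - 8/11,-1/2,-3/13, 0,7/4 , 3 , 6]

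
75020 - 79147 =-4127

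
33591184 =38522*872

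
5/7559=5/7559   =  0.00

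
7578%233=122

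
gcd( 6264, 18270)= 522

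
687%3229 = 687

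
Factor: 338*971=2^1*13^2*971^1=   328198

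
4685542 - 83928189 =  - 79242647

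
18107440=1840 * 9841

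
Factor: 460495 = 5^1*7^1*59^1*223^1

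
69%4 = 1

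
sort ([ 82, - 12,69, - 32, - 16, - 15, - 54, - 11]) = [ - 54,- 32, - 16 , - 15, - 12, - 11,69,82 ]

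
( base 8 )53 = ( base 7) 61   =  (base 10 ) 43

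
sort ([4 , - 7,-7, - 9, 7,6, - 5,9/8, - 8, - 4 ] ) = [ - 9,-8,-7,  -  7, - 5 , - 4, 9/8, 4,6,7 ] 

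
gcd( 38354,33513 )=1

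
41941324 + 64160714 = 106102038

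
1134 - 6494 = -5360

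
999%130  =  89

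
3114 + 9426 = 12540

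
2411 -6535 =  - 4124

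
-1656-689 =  - 2345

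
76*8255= 627380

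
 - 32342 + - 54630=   -  86972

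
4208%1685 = 838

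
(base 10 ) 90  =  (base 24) 3i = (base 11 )82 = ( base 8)132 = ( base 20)4A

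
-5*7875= - 39375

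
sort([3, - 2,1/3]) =[ - 2  ,  1/3,3 ] 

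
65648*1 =65648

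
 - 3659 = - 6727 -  - 3068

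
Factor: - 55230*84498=  -  4666824540= - 2^2*3^2  *  5^1 *7^1 * 263^1*14083^1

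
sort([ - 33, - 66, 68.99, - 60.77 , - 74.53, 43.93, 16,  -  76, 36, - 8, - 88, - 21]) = [ - 88, - 76, - 74.53, - 66,-60.77, - 33, - 21, - 8, 16, 36, 43.93, 68.99]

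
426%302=124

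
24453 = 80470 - 56017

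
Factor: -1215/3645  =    -  3^ ( - 1 ) = -1/3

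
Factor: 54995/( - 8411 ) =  - 5^1*13^( - 1 )*17^1  =  - 85/13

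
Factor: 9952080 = 2^4*3^1*5^1  *41467^1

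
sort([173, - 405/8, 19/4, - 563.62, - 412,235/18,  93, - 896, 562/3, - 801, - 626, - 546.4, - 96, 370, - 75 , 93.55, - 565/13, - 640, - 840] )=[  -  896, - 840,- 801, - 640,  -  626 ,-563.62, - 546.4,  -  412, - 96, - 75, - 405/8,  -  565/13,  19/4,235/18, 93, 93.55 , 173, 562/3,370 ] 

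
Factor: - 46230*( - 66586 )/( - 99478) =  - 1539135390/49739 = - 2^1*3^1*5^1*13^2*23^1* 67^1*197^1*49739^ ( - 1 )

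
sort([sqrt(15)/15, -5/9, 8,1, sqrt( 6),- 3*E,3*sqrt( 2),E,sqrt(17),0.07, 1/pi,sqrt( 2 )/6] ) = [ - 3*E,-5/9 , 0.07, sqrt( 2 )/6,  sqrt( 15)/15,  1/pi,1 , sqrt( 6),E,sqrt( 17),3*sqrt( 2 ),8]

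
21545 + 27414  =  48959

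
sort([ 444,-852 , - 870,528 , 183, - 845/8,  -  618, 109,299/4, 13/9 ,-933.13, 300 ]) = [-933.13, - 870, - 852, - 618, - 845/8 , 13/9,299/4,109,183,  300, 444, 528]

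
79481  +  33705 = 113186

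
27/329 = 27/329 = 0.08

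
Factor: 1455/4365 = 3^( - 1 ) = 1/3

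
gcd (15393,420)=21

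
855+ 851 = 1706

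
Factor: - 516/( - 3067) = 2^2*3^1*43^1 * 3067^( - 1) 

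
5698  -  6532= - 834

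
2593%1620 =973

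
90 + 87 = 177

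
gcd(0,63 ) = 63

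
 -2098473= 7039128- 9137601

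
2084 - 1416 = 668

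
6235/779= 6235/779 = 8.00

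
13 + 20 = 33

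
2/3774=1/1887 = 0.00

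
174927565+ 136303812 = 311231377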